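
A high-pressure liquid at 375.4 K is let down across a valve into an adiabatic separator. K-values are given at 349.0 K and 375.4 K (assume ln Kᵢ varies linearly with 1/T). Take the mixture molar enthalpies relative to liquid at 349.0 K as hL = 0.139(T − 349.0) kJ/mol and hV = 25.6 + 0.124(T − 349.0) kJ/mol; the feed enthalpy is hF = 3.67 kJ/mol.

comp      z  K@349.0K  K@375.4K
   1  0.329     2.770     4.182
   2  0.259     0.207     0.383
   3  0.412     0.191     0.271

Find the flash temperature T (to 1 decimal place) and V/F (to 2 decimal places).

T = 356.0 K, V/F = 0.11

Adiabatic flash: solve Rachford–Rice at each trial T, then check hF = ψ·hV(T) + (1−ψ)·hL(T).
  T = 349.0 K: K = (2.770, 0.207, 0.191), RR gives ψ = 0.031, H_out = 0.786 kJ/mol
  T = 375.4 K: K = (4.182, 0.383, 0.271), RR gives ψ = 0.268, H_out = 10.429 kJ/mol
  T = 362.2 K: K = (3.429, 0.285, 0.229), RR gives ψ = 0.163, H_out = 5.967 kJ/mol
  T = 355.6 K: K = (3.088, 0.243, 0.209), RR gives ψ = 0.102, H_out = 3.515 kJ/mol
  T = 358.9 K: K = (3.256, 0.264, 0.219), RR gives ψ = 0.133, H_out = 4.768 kJ/mol
  T = 357.2 K: K = (3.169, 0.253, 0.214), RR gives ψ = 0.117, H_out = 4.130 kJ/mol
Linear interpolation between T = 355.6 (H_out = 3.515) and T = 357.2 (H_out = 4.130) on hF = 3.67 gives T ≈ 356.0 K, at which ψ = 0.11.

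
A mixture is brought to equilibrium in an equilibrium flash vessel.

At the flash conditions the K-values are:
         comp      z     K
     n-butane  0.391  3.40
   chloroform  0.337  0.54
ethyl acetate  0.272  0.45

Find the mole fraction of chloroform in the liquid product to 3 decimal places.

x_chloroform = 0.444

Rachford–Rice: g(V/F) = Σ zᵢ(Kᵢ−1)/(1+V/F(Kᵢ−1)) = 0.
g(0) = ΣzᵢKᵢ − 1 = 0.634 and g(1) = 1 − Σzᵢ/Kᵢ = -0.344, so a root lies in (0, 1).
Newton iteration, V/F⁰ = 0.65:
  V/F = 0.650: g = -0.0874, g' = -0.688 → V/F = 0.523
  V/F = 0.523: g = 0.0020, g' = -0.729 → V/F = 0.526
Converged at V/F = 0.526.
Compositions from xᵢ = zᵢ/(1+V/F(Kᵢ−1)), yᵢ = Kᵢxᵢ:
  n-butane: x = 0.173, y = 0.588
  chloroform: x = 0.444, y = 0.240
  ethyl acetate: x = 0.383, y = 0.172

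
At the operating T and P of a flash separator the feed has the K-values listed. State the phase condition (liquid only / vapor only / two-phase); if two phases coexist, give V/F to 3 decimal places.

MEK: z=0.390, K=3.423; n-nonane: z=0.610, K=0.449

ΣzᵢKᵢ = 1.609; Σzᵢ/Kᵢ = 1.473.
Both exceed 1, so a two-phase solution exists.
Let ψ = V/F and solve Σ zᵢ(Kᵢ−1)/(1+ψ(Kᵢ−1)) = 0.
Binary case is linear: z₁(K₁−1)(1+ψ(K₂−1)) + z₂(K₂−1)(1+ψ(K₁−1)) = 0
⇒ ψ = [z₁(K₁−1)+z₂(K₂−1)] / [−(K₁−1)(K₂−1)] = 0.6089/1.3351 = 0.456

two-phase, V/F = 0.456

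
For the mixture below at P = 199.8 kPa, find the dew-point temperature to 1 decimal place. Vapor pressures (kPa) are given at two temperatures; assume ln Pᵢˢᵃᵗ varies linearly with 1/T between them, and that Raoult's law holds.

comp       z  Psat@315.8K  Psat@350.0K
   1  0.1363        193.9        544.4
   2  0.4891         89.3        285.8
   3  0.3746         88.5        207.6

Dew-point temperature: Σzᵢ·P/Pᵢˢᵃᵗ(T) = 1. Interpolate ln Pᵢˢᵃᵗ = aᵢ + bᵢ/T.
  T = 315.8 K: ΣzᵢP/Pᵢˢᵃᵗ = 2.0805
  T = 350.0 K: ΣzᵢP/Pᵢˢᵃᵗ = 0.7525
  T = 332.9 K: ΣzᵢP/Pᵢˢᵃᵗ = 1.2155
  T = 341.4 K: ΣzᵢP/Pᵢˢᵃᵗ = 0.9514
  T = 337.1 K: ΣzᵢP/Pᵢˢᵃᵗ = 1.0751
  T = 339.2 K: ΣzᵢP/Pᵢˢᵃᵗ = 1.0124
Interpolating between 339.2 K and 341.4 K gives T ≈ 339.6 K.

T = 339.6 K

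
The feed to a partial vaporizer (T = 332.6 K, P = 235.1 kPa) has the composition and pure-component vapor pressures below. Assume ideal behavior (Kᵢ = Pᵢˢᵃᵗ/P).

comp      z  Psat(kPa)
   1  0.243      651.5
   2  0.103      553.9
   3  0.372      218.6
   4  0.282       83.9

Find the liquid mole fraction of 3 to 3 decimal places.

Raoult's law: Kᵢ = Pᵢˢᵃᵗ/P = Pᵢˢᵃᵗ/235.1.
  K_1 = 651.5/235.1 = 2.77116, K_2 = 553.9/235.1 = 2.35602, K_3 = 218.6/235.1 = 0.92982, K_4 = 83.9/235.1 = 0.35687
Rachford–Rice: g(ψ) = Σ zᵢ(Kᵢ−1)/(1+ψ(Kᵢ−1)) = 0.
Check two-phase: ΣzᵢKᵢ = 1.363 > 1 and Σzᵢ/Kᵢ = 1.322 > 1, so g(0) = 0.363 > 0 and g(1) = -0.322 < 0.
Newton iteration, ψ⁰ = 0.69:
  ψ = 0.690: g = -0.0876, g' = -0.584 → ψ = 0.540
  ψ = 0.540: g = -0.0043, g' = -0.538 → ψ = 0.532
Converged at ψ = 0.532.
Compositions from xᵢ = zᵢ/(1+ψ(Kᵢ−1)), yᵢ = Kᵢxᵢ:
  1: x = 0.125, y = 0.347
  2: x = 0.060, y = 0.141
  3: x = 0.386, y = 0.359
  4: x = 0.429, y = 0.153

x_3 = 0.386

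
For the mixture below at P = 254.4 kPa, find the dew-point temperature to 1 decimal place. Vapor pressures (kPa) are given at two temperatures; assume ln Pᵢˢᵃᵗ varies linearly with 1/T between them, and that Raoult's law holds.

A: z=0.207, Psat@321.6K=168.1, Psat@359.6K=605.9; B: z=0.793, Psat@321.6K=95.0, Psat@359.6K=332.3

Dew-point temperature: Σzᵢ·P/Pᵢˢᵃᵗ(T) = 1. Interpolate ln Pᵢˢᵃᵗ = aᵢ + bᵢ/T.
  T = 321.6 K: ΣzᵢP/Pᵢˢᵃᵗ = 2.4368
  T = 359.6 K: ΣzᵢP/Pᵢˢᵃᵗ = 0.6940
  T = 340.6 K: ΣzᵢP/Pᵢˢᵃᵗ = 1.2557
  T = 350.1 K: ΣzᵢP/Pᵢˢᵃᵗ = 0.9260
  T = 345.4 K: ΣzᵢP/Pᵢˢᵃᵗ = 1.0744
  T = 347.8 K: ΣzᵢP/Pᵢˢᵃᵗ = 0.9954
Interpolating between 345.4 K and 347.8 K gives T ≈ 347.7 K.

T = 347.7 K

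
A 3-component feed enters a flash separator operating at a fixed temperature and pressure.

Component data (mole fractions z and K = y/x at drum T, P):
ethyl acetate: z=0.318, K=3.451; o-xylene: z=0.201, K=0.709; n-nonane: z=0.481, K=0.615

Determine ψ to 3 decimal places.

ψ = 0.608

Rachford–Rice: g(ψ) = Σ zᵢ(Kᵢ−1)/(1+ψ(Kᵢ−1)) = 0.
Check two-phase: ΣzᵢKᵢ = 1.536 > 1 and Σzᵢ/Kᵢ = 1.158 > 1, so g(0) = 0.536 > 0 and g(1) = -0.158 < 0.
Newton–Raphson from ψ = 0.51:
  ψ = 0.510: g = 0.0473, g' = -0.511 → ψ = 0.603
  ψ = 0.603: g = 0.0027, g' = -0.457 → ψ = 0.608
Converged at ψ = 0.608.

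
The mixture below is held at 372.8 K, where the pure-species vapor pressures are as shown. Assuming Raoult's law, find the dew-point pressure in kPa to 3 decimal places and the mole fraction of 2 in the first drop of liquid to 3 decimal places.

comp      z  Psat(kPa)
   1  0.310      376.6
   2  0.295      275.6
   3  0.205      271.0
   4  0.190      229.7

At the dew point ψ → 1, so Σzᵢ/Kᵢ = 1 with Kᵢ = Pᵢˢᵃᵗ/P ⇒ 1/P = Σzᵢ/Pᵢˢᵃᵗ.
1/P = 0.310/376.6 + 0.295/275.6 + 0.205/271.0 + 0.190/229.7 = 0.003477 ⇒ P = 287.590 kPa
xᵢ = zᵢP/Pᵢˢᵃᵗ ⇒ x_2 = 0.295·287.590/275.6 = 0.308

Pdew = 287.590 kPa, x_2 = 0.308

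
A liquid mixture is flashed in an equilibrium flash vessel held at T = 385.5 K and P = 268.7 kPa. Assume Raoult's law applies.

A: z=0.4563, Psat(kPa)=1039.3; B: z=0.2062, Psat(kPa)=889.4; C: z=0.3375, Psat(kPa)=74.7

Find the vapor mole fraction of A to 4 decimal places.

y_A = 0.5397

Raoult's law: Kᵢ = Pᵢˢᵃᵗ/P = Pᵢˢᵃᵗ/268.7.
  K_A = 1039.3/268.7 = 3.867882, K_B = 889.4/268.7 = 3.310011, K_C = 74.7/268.7 = 0.278005
Rachford–Rice: g(V/F) = Σ zᵢ(Kᵢ−1)/(1+V/F(Kᵢ−1)) = 0.
g(0) = ΣzᵢKᵢ − 1 = 1.5413 and g(1) = 1 − Σzᵢ/Kᵢ = -0.3943, so a root lies in (0, 1).
Newton–Raphson from V/F = 0.5:
  V/F = 0.5000: g = 0.37735, g' = -1.3013 → V/F = 0.7900
  V/F = 0.7900: g = 0.00219, g' = -1.4429 → V/F = 0.7915
Converged at V/F = 0.7915.
Compositions from xᵢ = zᵢ/(1+V/F(Kᵢ−1)), yᵢ = Kᵢxᵢ:
  A: x = 0.1395, y = 0.5397
  B: x = 0.0729, y = 0.2413
  C: x = 0.7876, y = 0.2189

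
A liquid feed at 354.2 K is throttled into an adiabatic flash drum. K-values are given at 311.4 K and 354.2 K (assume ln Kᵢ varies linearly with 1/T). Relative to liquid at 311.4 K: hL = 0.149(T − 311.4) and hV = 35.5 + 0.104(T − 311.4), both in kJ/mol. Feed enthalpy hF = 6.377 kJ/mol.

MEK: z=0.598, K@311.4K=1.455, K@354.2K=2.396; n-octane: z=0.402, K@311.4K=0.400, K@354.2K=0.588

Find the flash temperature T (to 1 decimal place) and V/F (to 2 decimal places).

T = 312.8 K, V/F = 0.17

Adiabatic flash: solve Rachford–Rice at each trial T, then check hF = ψ·hV(T) + (1−ψ)·hL(T).
  T = 311.4 K: K = (1.455, 0.400), RR gives ψ = 0.113, H_out = 4.017 kJ/mol
  T = 354.2 K: K = (2.396, 0.588), RR gives ψ = 1.000, H_out = 39.951 kJ/mol
  T = 332.8 K: K = (1.897, 0.491), RR gives ψ = 0.727, H_out = 28.293 kJ/mol
  T = 322.1 K: K = (1.669, 0.445), RR gives ψ = 0.476, H_out = 18.258 kJ/mol
  T = 316.8 K: K = (1.561, 0.422), RR gives ψ = 0.319, H_out = 12.042 kJ/mol
  T = 314.1 K: K = (1.508, 0.411), RR gives ψ = 0.223, H_out = 8.307 kJ/mol
  T = 312.8 K: K = (1.482, 0.406), RR gives ψ = 0.173, H_out = 6.322 kJ/mol
Linear interpolation between T = 312.8 (H_out = 6.322) and T = 314.1 (H_out = 8.307) on hF = 6.377 gives T ≈ 312.8 K, at which ψ = 0.17.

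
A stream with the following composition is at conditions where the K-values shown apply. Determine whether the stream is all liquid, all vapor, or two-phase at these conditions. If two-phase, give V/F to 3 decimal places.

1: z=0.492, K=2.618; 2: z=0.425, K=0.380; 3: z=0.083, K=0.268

two-phase, V/F = 0.455

ΣzᵢKᵢ = 1.472; Σzᵢ/Kᵢ = 1.616.
Both exceed 1, so a two-phase solution exists.
Rachford–Rice: g(ψ) = Σ zᵢ(Kᵢ−1)/(1+ψ(Kᵢ−1)) = 0.
Newton iteration, ψ⁰ = 0.5:
  ψ = 0.500: g = -0.0377, g' = -0.847 → ψ = 0.456
  ψ = 0.456: g = -0.0001, g' = -0.844 → ψ = 0.455
Converged at ψ = 0.455.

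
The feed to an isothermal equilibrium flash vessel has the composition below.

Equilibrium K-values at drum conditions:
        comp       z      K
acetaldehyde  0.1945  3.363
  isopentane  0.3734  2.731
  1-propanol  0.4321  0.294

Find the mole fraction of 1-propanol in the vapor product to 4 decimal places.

Rachford–Rice: g(β) = Σ zᵢ(Kᵢ−1)/(1+β(Kᵢ−1)) = 0.
g(0) = ΣzᵢKᵢ − 1 = 0.8009 and g(1) = 1 − Σzᵢ/Kᵢ = -0.6643, so a root lies in (0, 1).
Iterate (Newton) starting at β = 0.3:
  β = 0.3000: g = 0.30734, g' = -1.2033 → β = 0.5554
  β = 0.5554: g = 0.02643, g' = -1.0768 → β = 0.5800
  β = 0.5800: g = -0.00015, g' = -1.0895 → β = 0.5798
Converged at β = 0.5798.
Compositions from xᵢ = zᵢ/(1+β(Kᵢ−1)), yᵢ = Kᵢxᵢ:
  acetaldehyde: x = 0.0821, y = 0.2760
  isopentane: x = 0.1864, y = 0.5089
  1-propanol: x = 0.7316, y = 0.2151

y_1-propanol = 0.2151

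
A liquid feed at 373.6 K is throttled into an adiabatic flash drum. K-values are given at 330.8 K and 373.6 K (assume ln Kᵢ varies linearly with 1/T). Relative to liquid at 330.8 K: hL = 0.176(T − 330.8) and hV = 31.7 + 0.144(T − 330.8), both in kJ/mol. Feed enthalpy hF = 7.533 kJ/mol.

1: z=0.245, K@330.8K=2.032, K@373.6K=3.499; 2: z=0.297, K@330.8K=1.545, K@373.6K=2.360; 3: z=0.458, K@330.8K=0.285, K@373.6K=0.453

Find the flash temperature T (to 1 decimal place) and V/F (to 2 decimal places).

Adiabatic flash: solve Rachford–Rice at each trial T, then check hF = ψ·hV(T) + (1−ψ)·hL(T).
  T = 330.8 K: K = (2.032, 1.545, 0.285), RR gives ψ = 0.153, H_out = 4.854 kJ/mol
  T = 373.6 K: K = (3.499, 2.360, 0.453), RR gives ψ = 0.733, H_out = 29.777 kJ/mol
  T = 352.2 K: K = (2.711, 1.934, 0.364), RR gives ψ = 0.484, H_out = 18.774 kJ/mol
  T = 341.5 K: K = (2.358, 1.735, 0.324), RR gives ψ = 0.340, H_out = 12.535 kJ/mol
  T = 336.1 K: K = (2.190, 1.638, 0.304), RR gives ψ = 0.253, H_out = 8.916 kJ/mol
  T = 333.5 K: K = (2.112, 1.592, 0.294), RR gives ψ = 0.206, H_out = 6.999 kJ/mol
  T = 334.8 K: K = (2.150, 1.615, 0.299), RR gives ψ = 0.230, H_out = 7.974 kJ/mol
Linear interpolation between T = 333.5 (H_out = 6.999) and T = 334.8 (H_out = 7.974) on hF = 7.533 gives T ≈ 334.2 K, at which ψ = 0.22.

T = 334.2 K, V/F = 0.22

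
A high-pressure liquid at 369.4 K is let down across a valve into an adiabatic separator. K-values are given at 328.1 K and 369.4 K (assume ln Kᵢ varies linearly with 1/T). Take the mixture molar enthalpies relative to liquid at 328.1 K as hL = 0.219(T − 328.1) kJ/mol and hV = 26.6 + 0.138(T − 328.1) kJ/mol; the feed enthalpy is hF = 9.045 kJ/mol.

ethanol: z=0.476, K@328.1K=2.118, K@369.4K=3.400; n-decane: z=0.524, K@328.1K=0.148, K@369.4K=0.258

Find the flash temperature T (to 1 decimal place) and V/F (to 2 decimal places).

T = 342.0 K, V/F = 0.24

Adiabatic flash: solve Rachford–Rice at each trial T, then check hF = ψ·hV(T) + (1−ψ)·hL(T).
  T = 328.1 K: K = (2.118, 0.148), RR gives ψ = 0.090, H_out = 2.394 kJ/mol
  T = 369.4 K: K = (3.400, 0.258), RR gives ψ = 0.423, H_out = 18.886 kJ/mol
  T = 348.8 K: K = (2.723, 0.199), RR gives ψ = 0.290, H_out = 11.760 kJ/mol
  T = 338.5 K: K = (2.412, 0.172), RR gives ψ = 0.204, H_out = 7.535 kJ/mol
  T = 343.6 K: K = (2.564, 0.185), RR gives ψ = 0.249, H_out = 9.707 kJ/mol
  T = 341.1 K: K = (2.489, 0.179), RR gives ψ = 0.228, H_out = 8.665 kJ/mol
  T = 342.4 K: K = (2.528, 0.182), RR gives ψ = 0.239, H_out = 9.212 kJ/mol
Linear interpolation between T = 341.1 (H_out = 8.665) and T = 342.4 (H_out = 9.212) on hF = 9.045 gives T ≈ 342.0 K, at which ψ = 0.24.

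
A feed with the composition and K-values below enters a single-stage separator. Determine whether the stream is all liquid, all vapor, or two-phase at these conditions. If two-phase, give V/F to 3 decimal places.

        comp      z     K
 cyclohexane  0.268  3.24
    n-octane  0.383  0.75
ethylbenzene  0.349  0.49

two-phase, V/F = 0.376

ΣzᵢKᵢ = 1.327; Σzᵢ/Kᵢ = 1.306.
Both exceed 1, so a two-phase solution exists.
Let ψ = V/F and solve Σ zᵢ(Kᵢ−1)/(1+ψ(Kᵢ−1)) = 0.
Iterate (Newton) starting at ψ = 0.5:
  ψ = 0.500: g = -0.0652, g' = -0.494 → ψ = 0.368
  ψ = 0.368: g = 0.0045, g' = -0.571 → ψ = 0.376
Converged at ψ = 0.376.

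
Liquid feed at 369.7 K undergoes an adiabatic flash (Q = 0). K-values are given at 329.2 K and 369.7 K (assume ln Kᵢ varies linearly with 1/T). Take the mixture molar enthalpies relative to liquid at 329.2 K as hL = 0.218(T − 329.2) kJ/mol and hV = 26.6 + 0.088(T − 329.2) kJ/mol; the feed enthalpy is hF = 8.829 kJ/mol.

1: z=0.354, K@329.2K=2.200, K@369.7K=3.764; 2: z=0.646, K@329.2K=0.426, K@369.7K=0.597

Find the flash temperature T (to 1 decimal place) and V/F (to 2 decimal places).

Adiabatic flash: solve Rachford–Rice at each trial T, then check hF = ψ·hV(T) + (1−ψ)·hL(T).
  T = 329.2 K: K = (2.200, 0.426), RR gives ψ = 0.078, H_out = 2.085 kJ/mol
  T = 369.7 K: K = (3.764, 0.597), RR gives ψ = 0.645, H_out = 22.584 kJ/mol
  T = 349.4 K: K = (2.921, 0.509), RR gives ψ = 0.385, H_out = 13.627 kJ/mol
  T = 339.3 K: K = (2.546, 0.467), RR gives ψ = 0.246, H_out = 8.425 kJ/mol
  T = 344.4 K: K = (2.731, 0.488), RR gives ψ = 0.318, H_out = 11.153 kJ/mol
  T = 341.9 K: K = (2.639, 0.478), RR gives ψ = 0.284, H_out = 9.845 kJ/mol
  T = 340.6 K: K = (2.592, 0.472), RR gives ψ = 0.265, H_out = 9.144 kJ/mol
Linear interpolation between T = 339.3 (H_out = 8.425) and T = 340.6 (H_out = 9.144) on hF = 8.829 gives T ≈ 340.0 K, at which ψ = 0.26.

T = 340.0 K, V/F = 0.26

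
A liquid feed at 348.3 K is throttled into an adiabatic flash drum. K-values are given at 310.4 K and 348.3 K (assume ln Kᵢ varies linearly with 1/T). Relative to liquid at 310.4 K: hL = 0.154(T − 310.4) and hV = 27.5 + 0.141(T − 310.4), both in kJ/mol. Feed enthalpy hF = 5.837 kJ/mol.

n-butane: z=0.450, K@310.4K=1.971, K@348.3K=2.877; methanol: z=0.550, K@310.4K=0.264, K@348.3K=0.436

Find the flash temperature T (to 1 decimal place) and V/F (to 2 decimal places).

T = 318.7 K, V/F = 0.17

Adiabatic flash: solve Rachford–Rice at each trial T, then check hF = ψ·hV(T) + (1−ψ)·hL(T).
  T = 310.4 K: K = (1.971, 0.264), RR gives ψ = 0.045, H_out = 1.237 kJ/mol
  T = 348.3 K: K = (2.877, 0.436), RR gives ψ = 0.505, H_out = 19.471 kJ/mol
  T = 329.4 K: K = (2.409, 0.344), RR gives ψ = 0.296, H_out = 10.992 kJ/mol
  T = 319.9 K: K = (2.185, 0.303), RR gives ψ = 0.181, H_out = 6.428 kJ/mol
  T = 315.1 K: K = (2.076, 0.283), RR gives ψ = 0.116, H_out = 3.913 kJ/mol
  T = 317.5 K: K = (2.130, 0.293), RR gives ψ = 0.150, H_out = 5.194 kJ/mol
  T = 318.7 K: K = (2.158, 0.298), RR gives ψ = 0.166, H_out = 5.816 kJ/mol
Linear interpolation between T = 318.7 (H_out = 5.816) and T = 319.9 (H_out = 6.428) on hF = 5.837 gives T ≈ 318.7 K, at which ψ = 0.17.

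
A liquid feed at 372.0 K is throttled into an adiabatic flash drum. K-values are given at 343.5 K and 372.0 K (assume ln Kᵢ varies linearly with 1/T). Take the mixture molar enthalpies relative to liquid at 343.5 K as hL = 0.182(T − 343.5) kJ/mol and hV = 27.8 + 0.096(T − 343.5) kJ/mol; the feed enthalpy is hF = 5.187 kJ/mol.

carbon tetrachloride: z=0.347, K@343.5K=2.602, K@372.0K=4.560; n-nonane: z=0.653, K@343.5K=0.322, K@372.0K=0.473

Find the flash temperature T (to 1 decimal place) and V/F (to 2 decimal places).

Adiabatic flash: solve Rachford–Rice at each trial T, then check hF = ψ·hV(T) + (1−ψ)·hL(T).
  T = 343.5 K: K = (2.602, 0.322), RR gives ψ = 0.104, H_out = 2.896 kJ/mol
  T = 372.0 K: K = (4.560, 0.473), RR gives ψ = 0.475, H_out = 17.228 kJ/mol
  T = 357.8 K: K = (3.487, 0.394), RR gives ψ = 0.310, H_out = 10.828 kJ/mol
  T = 350.6 K: K = (3.018, 0.356), RR gives ψ = 0.216, H_out = 7.154 kJ/mol
  T = 347.1 K: K = (2.807, 0.339), RR gives ψ = 0.164, H_out = 5.159 kJ/mol
  T = 348.9 K: K = (2.914, 0.348), RR gives ψ = 0.191, H_out = 6.207 kJ/mol
Linear interpolation between T = 347.1 (H_out = 5.159) and T = 348.9 (H_out = 6.207) on hF = 5.187 gives T ≈ 347.1 K, at which ψ = 0.16.

T = 347.1 K, V/F = 0.16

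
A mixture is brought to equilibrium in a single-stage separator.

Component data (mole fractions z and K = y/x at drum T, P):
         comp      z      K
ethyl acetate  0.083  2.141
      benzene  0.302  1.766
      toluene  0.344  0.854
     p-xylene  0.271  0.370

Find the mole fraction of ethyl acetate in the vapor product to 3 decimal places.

Let ψ = V/F and solve Σ zᵢ(Kᵢ−1)/(1+ψ(Kᵢ−1)) = 0.
Feasibility: ΣzᵢKᵢ = 1.105, Σzᵢ/Kᵢ = 1.345 — both > 1, two phases present.
Iterate (Newton) starting at ψ = 0.5:
  ψ = 0.500: g = -0.0759, g' = -0.374 → ψ = 0.297
  ψ = 0.297: g = -0.0034, g' = -0.349 → ψ = 0.287
Converged at ψ = 0.287.
Compositions from xᵢ = zᵢ/(1+ψ(Kᵢ−1)), yᵢ = Kᵢxᵢ:
  ethyl acetate: x = 0.063, y = 0.134
  benzene: x = 0.248, y = 0.437
  toluene: x = 0.359, y = 0.307
  p-xylene: x = 0.331, y = 0.122

y_ethyl acetate = 0.134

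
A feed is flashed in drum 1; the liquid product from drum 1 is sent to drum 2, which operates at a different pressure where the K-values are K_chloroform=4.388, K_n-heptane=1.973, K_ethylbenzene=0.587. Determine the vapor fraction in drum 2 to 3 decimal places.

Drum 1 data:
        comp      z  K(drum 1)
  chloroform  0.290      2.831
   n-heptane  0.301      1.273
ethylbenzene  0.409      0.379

V/F (drum 2) = 0.646

Drum 1:
Let ψ₁ = V/F and solve Σ zᵢ(Kᵢ−1)/(1+ψ₁(Kᵢ−1)) = 0.
Check two-phase: ΣzᵢKᵢ = 1.359 > 1 and Σzᵢ/Kᵢ = 1.418 > 1, so g(0) = 0.359 > 0 and g(1) = -0.418 < 0.
Iterate (Newton) starting at ψ₁ = 0.46:
  ψ₁ = 0.460: g = 0.0057, g' = -0.613 → ψ₁ = 0.469
Converged at ψ₁ = 0.469.
Drum-1 compositions:
  chloroform: x = 0.156, y = 0.442
  n-heptane: x = 0.267, y = 0.340
  ethylbenzene: x = 0.577, y = 0.219
Drum-2 feed = drum-1 liquid: z₂ = (0.1560, 0.2668, 0.5772).
Drum 2:
Rachford–Rice: g(ψ₂) = Σ zᵢ(Kᵢ−1)/(1+ψ₂(Kᵢ−1)) = 0.
Feasibility: ΣzᵢKᵢ = 1.550, Σzᵢ/Kᵢ = 1.154 — both > 1, two phases present.
Iterate (Newton) starting at ψ₂ = 0.5:
  ψ₂ = 0.500: g = 0.0704, g' = -0.517 → ψ₂ = 0.636
  ψ₂ = 0.636: g = 0.0046, g' = -0.457 → ψ₂ = 0.646
Converged at ψ₂ = 0.646.
  chloroform: x = 0.049, y = 0.215
  n-heptane: x = 0.164, y = 0.323
  ethylbenzene: x = 0.787, y = 0.462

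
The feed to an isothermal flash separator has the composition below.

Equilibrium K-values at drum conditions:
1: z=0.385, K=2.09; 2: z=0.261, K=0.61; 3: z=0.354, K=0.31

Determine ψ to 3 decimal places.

ψ = 0.117

Let ψ = V/F and solve Σ zᵢ(Kᵢ−1)/(1+ψ(Kᵢ−1)) = 0.
Feasibility: ΣzᵢKᵢ = 1.074, Σzᵢ/Kᵢ = 1.754 — both > 1, two phases present.
Newton iteration, ψ⁰ = 0.51:
  ψ = 0.510: g = -0.2342, g' = -0.652 → ψ = 0.151
  ψ = 0.151: g = -0.0204, g' = -0.592 → ψ = 0.116
  ψ = 0.116: g = 0.0002, g' = -0.603 → ψ = 0.117
Converged at ψ = 0.117.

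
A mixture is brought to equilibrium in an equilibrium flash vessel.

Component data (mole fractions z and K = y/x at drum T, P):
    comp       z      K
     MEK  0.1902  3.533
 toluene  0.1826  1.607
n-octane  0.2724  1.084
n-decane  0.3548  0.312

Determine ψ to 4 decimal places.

ψ = 0.4208

Material balance + equilibrium reduce to Σ zᵢ(Kᵢ−1)/(1+ψ(Kᵢ−1)) = 0.
Check two-phase: ΣzᵢKᵢ = 1.3714 > 1 and Σzᵢ/Kᵢ = 1.5559 > 1, so g(0) = 0.3714 > 0 and g(1) = -0.5559 < 0.
Iterate (Newton) starting at ψ = 0.33:
  ψ = 0.3300: g = 0.06122, g' = -0.6917 → ψ = 0.4185
  ψ = 0.4185: g = 0.00154, g' = -0.6633 → ψ = 0.4208
Converged at ψ = 0.4208.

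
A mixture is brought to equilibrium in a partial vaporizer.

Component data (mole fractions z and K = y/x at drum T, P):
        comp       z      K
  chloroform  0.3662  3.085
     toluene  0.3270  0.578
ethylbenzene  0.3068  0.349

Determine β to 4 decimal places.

β = 0.3754

Let β = V/F and solve Σ zᵢ(Kᵢ−1)/(1+β(Kᵢ−1)) = 0.
Check two-phase: ΣzᵢKᵢ = 1.4258 > 1 and Σzᵢ/Kᵢ = 1.5635 > 1, so g(0) = 0.4258 > 0 and g(1) = -0.5635 < 0.
Iterate (Newton) starting at β = 0.5:
  β = 0.5000: g = -0.09719, g' = -0.7609 → β = 0.3723
  β = 0.3723: g = 0.00254, g' = -0.8131 → β = 0.3754
Converged at β = 0.3754.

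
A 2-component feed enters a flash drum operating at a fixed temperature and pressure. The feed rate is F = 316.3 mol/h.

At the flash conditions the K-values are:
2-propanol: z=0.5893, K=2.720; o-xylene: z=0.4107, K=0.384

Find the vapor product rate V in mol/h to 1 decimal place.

Rachford–Rice: g(ψ) = Σ zᵢ(Kᵢ−1)/(1+ψ(Kᵢ−1)) = 0.
g(0) = ΣzᵢKᵢ − 1 = 0.7606 and g(1) = 1 − Σzᵢ/Kᵢ = -0.2862, so a root lies in (0, 1).
Newton–Raphson from ψ = 0.5:
  ψ = 0.5000: g = 0.17935, g' = -0.8294 → ψ = 0.7162
  ψ = 0.7162: g = 0.00138, g' = -0.8491 → ψ = 0.7179
Converged at ψ = 0.7179.
Then V = ψ·F = 0.7179·316.3 = 227.1 mol/h and L = F − V = 89.2 mol/h.

V = 227.1 mol/h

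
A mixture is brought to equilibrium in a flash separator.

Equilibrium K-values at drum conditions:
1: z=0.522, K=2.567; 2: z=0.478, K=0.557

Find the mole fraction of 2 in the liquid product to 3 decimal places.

Material balance + equilibrium reduce to Σ zᵢ(Kᵢ−1)/(1+V/F(Kᵢ−1)) = 0.
g(0) = ΣzᵢKᵢ − 1 = 0.606 and g(1) = 1 − Σzᵢ/Kᵢ = -0.062, so a root lies in (0, 1).
Binary case is linear: z₁(K₁−1)(1+V/F(K₂−1)) + z₂(K₂−1)(1+V/F(K₁−1)) = 0
⇒ V/F = [z₁(K₁−1)+z₂(K₂−1)] / [−(K₁−1)(K₂−1)] = 0.6062/0.6942 = 0.873
Compositions from xᵢ = zᵢ/(1+V/F(Kᵢ−1)), yᵢ = Kᵢxᵢ:
  1: x = 0.220, y = 0.566
  2: x = 0.780, y = 0.434

x_2 = 0.780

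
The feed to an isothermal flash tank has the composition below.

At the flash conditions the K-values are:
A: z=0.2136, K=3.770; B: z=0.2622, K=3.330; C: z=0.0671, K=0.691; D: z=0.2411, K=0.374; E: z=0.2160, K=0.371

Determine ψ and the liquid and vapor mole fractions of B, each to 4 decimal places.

ψ = 0.5912, x_B = 0.1103, y_B = 0.3672

Rachford–Rice: g(ψ) = Σ zᵢ(Kᵢ−1)/(1+ψ(Kᵢ−1)) = 0.
Check two-phase: ΣzᵢKᵢ = 1.8951 > 1 and Σzᵢ/Kᵢ = 1.4594 > 1, so g(0) = 0.8951 > 0 and g(1) = -0.4594 < 0.
Newton–Raphson from ψ = 0.5:
  ψ = 0.5000: g = 0.08785, g' = -0.9828 → ψ = 0.5894
  ψ = 0.5894: g = 0.00174, g' = -0.9519 → ψ = 0.5912
Converged at ψ = 0.5912.
Compositions from xᵢ = zᵢ/(1+ψ(Kᵢ−1)), yᵢ = Kᵢxᵢ:
  A: x = 0.0810, y = 0.3053
  B: x = 0.1103, y = 0.3672
  C: x = 0.0821, y = 0.0567
  D: x = 0.3828, y = 0.1432
  E: x = 0.3439, y = 0.1276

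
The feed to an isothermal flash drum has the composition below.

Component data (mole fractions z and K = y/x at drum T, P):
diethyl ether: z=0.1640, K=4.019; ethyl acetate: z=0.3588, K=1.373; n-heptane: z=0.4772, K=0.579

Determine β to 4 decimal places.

Material balance + equilibrium reduce to Σ zᵢ(Kᵢ−1)/(1+β(Kᵢ−1)) = 0.
Check two-phase: ΣzᵢKᵢ = 1.4280 > 1 and Σzᵢ/Kᵢ = 1.1263 > 1, so g(0) = 0.4280 > 0 and g(1) = -0.1263 < 0.
Iterate (Newton) starting at β = 0.5:
  β = 0.5000: g = 0.05563, g' = -0.4085 → β = 0.6362
  β = 0.6362: g = 0.00330, g' = -0.3656 → β = 0.6452
Converged at β = 0.6452.

β = 0.6452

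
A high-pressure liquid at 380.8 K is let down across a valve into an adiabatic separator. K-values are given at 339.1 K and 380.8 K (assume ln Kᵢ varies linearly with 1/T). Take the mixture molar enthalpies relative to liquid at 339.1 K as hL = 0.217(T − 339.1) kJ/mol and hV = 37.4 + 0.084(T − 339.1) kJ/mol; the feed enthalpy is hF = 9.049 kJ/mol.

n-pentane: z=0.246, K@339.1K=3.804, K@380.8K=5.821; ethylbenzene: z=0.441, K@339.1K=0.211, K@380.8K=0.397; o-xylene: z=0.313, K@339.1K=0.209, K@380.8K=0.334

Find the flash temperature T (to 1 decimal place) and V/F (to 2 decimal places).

Adiabatic flash: solve Rachford–Rice at each trial T, then check hF = ψ·hV(T) + (1−ψ)·hL(T).
  T = 339.1 K: K = (3.804, 0.211, 0.209), RR gives ψ = 0.043, H_out = 1.592 kJ/mol
  T = 380.8 K: K = (5.821, 0.397, 0.334), RR gives ψ = 0.234, H_out = 16.517 kJ/mol
  T = 360.0 K: K = (4.766, 0.295, 0.268), RR gives ψ = 0.143, H_out = 9.495 kJ/mol
  T = 349.6 K: K = (4.275, 0.251, 0.238), RR gives ψ = 0.096, H_out = 5.727 kJ/mol
  T = 354.8 K: K = (4.518, 0.272, 0.253), RR gives ψ = 0.120, H_out = 7.643 kJ/mol
  T = 357.4 K: K = (4.641, 0.284, 0.260), RR gives ψ = 0.132, H_out = 8.576 kJ/mol
  T = 358.7 K: K = (4.704, 0.289, 0.264), RR gives ψ = 0.137, H_out = 9.037 kJ/mol
Linear interpolation between T = 358.7 (H_out = 9.037) and T = 360.0 (H_out = 9.495) on hF = 9.049 gives T ≈ 358.7 K, at which ψ = 0.14.

T = 358.7 K, V/F = 0.14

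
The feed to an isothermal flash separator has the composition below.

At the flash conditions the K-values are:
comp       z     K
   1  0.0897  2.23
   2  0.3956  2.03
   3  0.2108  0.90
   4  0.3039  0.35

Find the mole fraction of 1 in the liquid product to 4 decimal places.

Newton–Raphson from ψ = 0.31:
  ψ = 0.3100: g = 0.11959, g' = -0.5159 → ψ = 0.5418
  ψ = 0.5418: g = 0.00052, g' = -0.5301 → ψ = 0.5428
Converged at ψ = 0.5428.
Compositions from xᵢ = zᵢ/(1+ψ(Kᵢ−1)), yᵢ = Kᵢxᵢ:
  1: x = 0.0538, y = 0.1199
  2: x = 0.2537, y = 0.5151
  3: x = 0.2229, y = 0.2006
  4: x = 0.4696, y = 0.1644

x_1 = 0.0538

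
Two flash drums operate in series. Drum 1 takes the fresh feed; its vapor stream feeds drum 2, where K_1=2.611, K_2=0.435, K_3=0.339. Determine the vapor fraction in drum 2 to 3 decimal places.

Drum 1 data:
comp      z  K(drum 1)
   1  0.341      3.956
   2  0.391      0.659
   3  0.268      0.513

V/F (drum 2) = 0.466

Drum 1:
Newton–Raphson from ψ₁ = 0.55:
  ψ₁ = 0.550: g = 0.0415, g' = -0.620 → ψ₁ = 0.617
  ψ₁ = 0.617: g = 0.0015, g' = -0.576 → ψ₁ = 0.620
Converged at ψ₁ = 0.620.
Drum-1 compositions:
  1: x = 0.120, y = 0.476
  2: x = 0.496, y = 0.327
  3: x = 0.384, y = 0.197
Drum-2 feed = drum-1 vapor: z₂ = (0.4764, 0.3267, 0.1969).
Drum 2:
Rachford–Rice: g(ψ₂) = Σ zᵢ(Kᵢ−1)/(1+ψ₂(Kᵢ−1)) = 0.
Check two-phase: ΣzᵢKᵢ = 1.453 > 1 and Σzᵢ/Kᵢ = 1.514 > 1, so g(0) = 0.453 > 0 and g(1) = -0.514 < 0.
Iterate (Newton) starting at ψ₂ = 0.5:
  ψ₂ = 0.500: g = -0.0266, g' = -0.774 → ψ₂ = 0.466
Converged at ψ₂ = 0.466.
  1: x = 0.272, y = 0.711
  2: x = 0.443, y = 0.193
  3: x = 0.284, y = 0.096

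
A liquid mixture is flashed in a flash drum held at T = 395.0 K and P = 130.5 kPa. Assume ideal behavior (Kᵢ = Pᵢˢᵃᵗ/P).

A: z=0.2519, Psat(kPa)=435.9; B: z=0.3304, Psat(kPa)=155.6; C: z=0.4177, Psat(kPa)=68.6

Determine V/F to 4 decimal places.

Raoult's law: Kᵢ = Pᵢˢᵃᵗ/P = Pᵢˢᵃᵗ/130.5.
  K_A = 435.9/130.5 = 3.340230, K_B = 155.6/130.5 = 1.192337, K_C = 68.6/130.5 = 0.525670
Rachford–Rice: g(V/F) = Σ zᵢ(Kᵢ−1)/(1+V/F(Kᵢ−1)) = 0.
g(0) = ΣzᵢKᵢ − 1 = 0.4549 and g(1) = 1 − Σzᵢ/Kᵢ = -0.1471, so a root lies in (0, 1).
Newton iteration, V/F⁰ = 0.5:
  V/F = 0.5000: g = 0.06989, g' = -0.4646 → V/F = 0.6504
  V/F = 0.6504: g = 0.00368, g' = -0.4231 → V/F = 0.6591
  V/F = 0.6591: g = 0.00000, g' = -0.4219 → V/F = 0.6592
Converged at V/F = 0.6592.

V/F = 0.6592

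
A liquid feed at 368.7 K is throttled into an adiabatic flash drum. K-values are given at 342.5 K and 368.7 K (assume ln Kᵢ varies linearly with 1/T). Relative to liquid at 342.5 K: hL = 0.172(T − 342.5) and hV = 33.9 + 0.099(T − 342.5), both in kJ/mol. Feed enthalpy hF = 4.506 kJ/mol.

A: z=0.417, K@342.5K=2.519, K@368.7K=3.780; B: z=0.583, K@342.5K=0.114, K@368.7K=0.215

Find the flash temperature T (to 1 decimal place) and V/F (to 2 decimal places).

Adiabatic flash: solve Rachford–Rice at each trial T, then check hF = ψ·hV(T) + (1−ψ)·hL(T).
  T = 342.5 K: K = (2.519, 0.114), RR gives ψ = 0.087, H_out = 2.944 kJ/mol
  T = 368.7 K: K = (3.780, 0.215), RR gives ψ = 0.321, H_out = 14.790 kJ/mol
  T = 355.6 K: K = (3.109, 0.158), RR gives ψ = 0.219, H_out = 9.469 kJ/mol
  T = 349.1 K: K = (2.806, 0.135), RR gives ψ = 0.159, H_out = 6.458 kJ/mol
  T = 345.8 K: K = (2.660, 0.124), RR gives ψ = 0.125, H_out = 4.772 kJ/mol
  T = 344.1 K: K = (2.587, 0.119), RR gives ψ = 0.106, H_out = 3.850 kJ/mol
Linear interpolation between T = 344.1 (H_out = 3.850) and T = 345.8 (H_out = 4.772) on hF = 4.506 gives T ≈ 345.3 K, at which ψ = 0.12.

T = 345.3 K, V/F = 0.12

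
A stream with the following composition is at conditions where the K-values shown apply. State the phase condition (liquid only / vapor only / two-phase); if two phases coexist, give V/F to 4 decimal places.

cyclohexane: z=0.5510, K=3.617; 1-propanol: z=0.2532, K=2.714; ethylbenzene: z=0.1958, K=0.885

ΣzᵢKᵢ = 2.8534; Σzᵢ/Kᵢ = 0.4669.
Since Σzᵢ/Kᵢ < 1 the mixture is above its dew point — single vapor phase.

vapor only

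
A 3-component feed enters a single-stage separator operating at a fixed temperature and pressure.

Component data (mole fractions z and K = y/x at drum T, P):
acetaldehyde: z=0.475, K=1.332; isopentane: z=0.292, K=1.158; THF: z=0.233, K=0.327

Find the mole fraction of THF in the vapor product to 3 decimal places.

Material balance + equilibrium reduce to Σ zᵢ(Kᵢ−1)/(1+V/F(Kᵢ−1)) = 0.
Feasibility: ΣzᵢKᵢ = 1.047, Σzᵢ/Kᵢ = 1.321 — both > 1, two phases present.
Newton iteration, V/F⁰ = 0.34:
  V/F = 0.340: g = -0.0178, g' = -0.226 → V/F = 0.261
  V/F = 0.261: g = -0.0008, g' = -0.206 → V/F = 0.257
Converged at V/F = 0.257.
Compositions from xᵢ = zᵢ/(1+V/F(Kᵢ−1)), yᵢ = Kᵢxᵢ:
  acetaldehyde: x = 0.438, y = 0.583
  isopentane: x = 0.281, y = 0.325
  THF: x = 0.282, y = 0.092

y_THF = 0.092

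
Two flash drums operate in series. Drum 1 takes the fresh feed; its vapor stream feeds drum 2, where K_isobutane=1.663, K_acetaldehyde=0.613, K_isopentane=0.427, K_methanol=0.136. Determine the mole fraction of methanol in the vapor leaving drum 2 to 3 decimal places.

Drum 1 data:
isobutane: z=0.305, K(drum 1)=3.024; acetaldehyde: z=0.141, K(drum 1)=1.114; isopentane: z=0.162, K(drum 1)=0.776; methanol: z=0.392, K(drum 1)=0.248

Drum 1:
Material balance + equilibrium reduce to Σ zᵢ(Kᵢ−1)/(1+ψ₁(Kᵢ−1)) = 0.
Check two-phase: ΣzᵢKᵢ = 1.302 > 1 and Σzᵢ/Kᵢ = 2.017 > 1, so g(0) = 0.302 > 0 and g(1) = -1.017 < 0.
Newton–Raphson from ψ₁ = 0.57:
  ψ₁ = 0.570: g = -0.2558, g' = -0.961 → ψ₁ = 0.304
  ψ₁ = 0.304: g = -0.0232, g' = -0.863 → ψ₁ = 0.277
Converged at ψ₁ = 0.277.
Drum-1 compositions:
  isobutane: x = 0.195, y = 0.591
  acetaldehyde: x = 0.137, y = 0.152
  isopentane: x = 0.173, y = 0.134
  methanol: x = 0.495, y = 0.123
Drum-2 feed = drum-1 vapor: z₂ = (0.5909, 0.1523, 0.1340, 0.1228).
Drum 2:
Iterate (Newton) starting at ψ₂ = 0.64:
  ψ₂ = 0.640: g = -0.1619, g' = -0.737 → ψ₂ = 0.420
  ψ₂ = 0.420: g = -0.0317, g' = -0.494 → ψ₂ = 0.356
  ψ₂ = 0.356: g = -0.0011, g' = -0.461 → ψ₂ = 0.354
Converged at ψ₂ = 0.354.
  isobutane: x = 0.479, y = 0.796
  acetaldehyde: x = 0.176, y = 0.108
  isopentane: x = 0.168, y = 0.072
  methanol: x = 0.177, y = 0.024

y_methanol (drum 2) = 0.024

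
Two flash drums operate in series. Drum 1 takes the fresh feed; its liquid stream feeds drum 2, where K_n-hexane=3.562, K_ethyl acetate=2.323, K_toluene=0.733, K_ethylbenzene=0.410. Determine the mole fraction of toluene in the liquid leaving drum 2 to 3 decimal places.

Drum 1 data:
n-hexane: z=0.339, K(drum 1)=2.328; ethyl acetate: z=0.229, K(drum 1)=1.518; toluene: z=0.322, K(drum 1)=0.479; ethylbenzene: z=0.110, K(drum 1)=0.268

x_toluene (drum 2) = 0.537

Drum 1:
Material balance + equilibrium reduce to Σ zᵢ(Kᵢ−1)/(1+ψ₁(Kᵢ−1)) = 0.
Feasibility: ΣzᵢKᵢ = 1.321, Σzᵢ/Kᵢ = 1.379 — both > 1, two phases present.
Iterate (Newton) starting at ψ₁ = 0.45:
  ψ₁ = 0.450: g = 0.0388, g' = -0.555 → ψ₁ = 0.520
  ψ₁ = 0.520: g = -0.0003, g' = -0.565 → ψ₁ = 0.519
Converged at ψ₁ = 0.519.
Drum-1 compositions:
  n-hexane: x = 0.201, y = 0.467
  ethyl acetate: x = 0.180, y = 0.274
  toluene: x = 0.441, y = 0.211
  ethylbenzene: x = 0.177, y = 0.048
Drum-2 feed = drum-1 liquid: z₂ = (0.2006, 0.1805, 0.4415, 0.1775).
Drum 2:
Material balance + equilibrium reduce to Σ zᵢ(Kᵢ−1)/(1+ψ₂(Kᵢ−1)) = 0.
g(0) = ΣzᵢKᵢ − 1 = 0.530 and g(1) = 1 − Σzᵢ/Kᵢ = -0.169, so a root lies in (0, 1).
Iterate (Newton) starting at ψ₂ = 0.5:
  ψ₂ = 0.500: g = 0.0845, g' = -0.534 → ψ₂ = 0.658
  ψ₂ = 0.658: g = 0.0047, g' = -0.484 → ψ₂ = 0.668
Converged at ψ₂ = 0.668.
  n-hexane: x = 0.074, y = 0.264
  ethyl acetate: x = 0.096, y = 0.223
  toluene: x = 0.537, y = 0.394
  ethylbenzene: x = 0.293, y = 0.120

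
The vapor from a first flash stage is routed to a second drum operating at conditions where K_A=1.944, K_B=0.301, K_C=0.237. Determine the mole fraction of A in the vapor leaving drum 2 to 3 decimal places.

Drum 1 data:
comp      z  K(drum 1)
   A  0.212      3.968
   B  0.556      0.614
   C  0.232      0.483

Drum 1:
Rachford–Rice: g(ψ₁) = Σ zᵢ(Kᵢ−1)/(1+ψ₁(Kᵢ−1)) = 0.
Check two-phase: ΣzᵢKᵢ = 1.295 > 1 and Σzᵢ/Kᵢ = 1.439 > 1, so g(0) = 0.295 > 0 and g(1) = -0.439 < 0.
Newton iteration, ψ₁⁰ = 0.5:
  ψ₁ = 0.500: g = -0.1744, g' = -0.543 → ψ₁ = 0.179
  ψ₁ = 0.179: g = 0.0486, g' = -0.968 → ψ₁ = 0.229
  ψ₁ = 0.229: g = 0.0033, g' = -0.842 → ψ₁ = 0.233
Converged at ψ₁ = 0.233.
Drum-1 compositions:
  A: x = 0.125, y = 0.498
  B: x = 0.611, y = 0.375
  C: x = 0.264, y = 0.127
Drum-2 feed = drum-1 vapor: z₂ = (0.4975, 0.3751, 0.1274).
Drum 2:
Material balance + equilibrium reduce to Σ zᵢ(Kᵢ−1)/(1+ψ₂(Kᵢ−1)) = 0.
Check two-phase: ΣzᵢKᵢ = 1.110 > 1 and Σzᵢ/Kᵢ = 2.040 > 1, so g(0) = 0.110 > 0 and g(1) = -1.040 < 0.
Newton iteration, ψ₂⁰ = 0.46:
  ψ₂ = 0.460: g = -0.2087, g' = -0.790 → ψ₂ = 0.196
  ψ₂ = 0.196: g = -0.0216, g' = -0.664 → ψ₂ = 0.163
Converged at ψ₂ = 0.163.
  A: x = 0.431, y = 0.838
  B: x = 0.423, y = 0.127
  C: x = 0.146, y = 0.034

y_A (drum 2) = 0.838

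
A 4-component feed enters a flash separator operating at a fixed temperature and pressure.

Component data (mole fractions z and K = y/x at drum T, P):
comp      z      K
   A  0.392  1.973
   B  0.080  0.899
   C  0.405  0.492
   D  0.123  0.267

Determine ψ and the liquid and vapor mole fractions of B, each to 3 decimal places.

ψ = 0.151, x_B = 0.081, y_B = 0.073

Iterate (Newton) starting at ψ = 0.5:
  ψ = 0.500: g = -0.1700, g' = -0.521 → ψ = 0.174
  ψ = 0.174: g = -0.0110, g' = -0.485 → ψ = 0.151
Converged at ψ = 0.151.
Compositions from xᵢ = zᵢ/(1+ψ(Kᵢ−1)), yᵢ = Kᵢxᵢ:
  A: x = 0.342, y = 0.674
  B: x = 0.081, y = 0.073
  C: x = 0.439, y = 0.216
  D: x = 0.138, y = 0.037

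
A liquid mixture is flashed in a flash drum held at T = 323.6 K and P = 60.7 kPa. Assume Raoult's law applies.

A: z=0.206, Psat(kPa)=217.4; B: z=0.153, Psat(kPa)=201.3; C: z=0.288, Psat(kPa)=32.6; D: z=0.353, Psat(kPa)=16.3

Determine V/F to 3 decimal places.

Raoult's law: Kᵢ = Pᵢˢᵃᵗ/P = Pᵢˢᵃᵗ/60.7.
  K_A = 217.4/60.7 = 3.58155, K_B = 201.3/60.7 = 3.31631, K_C = 32.6/60.7 = 0.53707, K_D = 16.3/60.7 = 0.26853
Rachford–Rice: g(V/F) = Σ zᵢ(Kᵢ−1)/(1+V/F(Kᵢ−1)) = 0.
Check two-phase: ΣzᵢKᵢ = 1.495 > 1 and Σzᵢ/Kᵢ = 1.954 > 1, so g(0) = 0.495 > 0 and g(1) = -0.954 < 0.
Newton–Raphson from V/F = 0.46:
  V/F = 0.460: g = -0.1439, g' = -1.008 → V/F = 0.317
  V/F = 0.317: g = 0.0041, g' = -1.093 → V/F = 0.321
Converged at V/F = 0.321.

V/F = 0.321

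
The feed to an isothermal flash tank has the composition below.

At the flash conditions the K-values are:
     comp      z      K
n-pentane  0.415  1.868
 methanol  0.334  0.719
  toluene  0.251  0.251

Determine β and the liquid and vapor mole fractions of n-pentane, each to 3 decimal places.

β = 0.170, x_n-pentane = 0.362, y_n-pentane = 0.676

Rachford–Rice: g(β) = Σ zᵢ(Kᵢ−1)/(1+β(Kᵢ−1)) = 0.
g(0) = ΣzᵢKᵢ − 1 = 0.078 and g(1) = 1 − Σzᵢ/Kᵢ = -0.687, so a root lies in (0, 1).
Iterate (Newton) starting at β = 0.5:
  β = 0.500: g = -0.1586, g' = -0.548 → β = 0.210
  β = 0.210: g = -0.0184, g' = -0.452 → β = 0.170
Converged at β = 0.170.
Compositions from xᵢ = zᵢ/(1+β(Kᵢ−1)), yᵢ = Kᵢxᵢ:
  n-pentane: x = 0.362, y = 0.676
  methanol: x = 0.351, y = 0.252
  toluene: x = 0.288, y = 0.072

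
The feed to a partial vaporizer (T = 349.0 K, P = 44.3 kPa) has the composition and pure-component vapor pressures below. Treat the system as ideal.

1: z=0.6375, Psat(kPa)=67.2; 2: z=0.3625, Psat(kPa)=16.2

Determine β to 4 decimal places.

Raoult's law: Kᵢ = Pᵢˢᵃᵗ/P = Pᵢˢᵃᵗ/44.3.
  K_1 = 67.2/44.3 = 1.516930, K_2 = 16.2/44.3 = 0.365688
Let β = V/F and solve Σ zᵢ(Kᵢ−1)/(1+β(Kᵢ−1)) = 0.
g(0) = ΣzᵢKᵢ − 1 = 0.0996 and g(1) = 1 − Σzᵢ/Kᵢ = -0.4115, so a root lies in (0, 1).
Binary case is linear: z₁(K₁−1)(1+β(K₂−1)) + z₂(K₂−1)(1+β(K₁−1)) = 0
⇒ β = [z₁(K₁−1)+z₂(K₂−1)] / [−(K₁−1)(K₂−1)] = 0.09960/0.32789 = 0.3038

β = 0.3038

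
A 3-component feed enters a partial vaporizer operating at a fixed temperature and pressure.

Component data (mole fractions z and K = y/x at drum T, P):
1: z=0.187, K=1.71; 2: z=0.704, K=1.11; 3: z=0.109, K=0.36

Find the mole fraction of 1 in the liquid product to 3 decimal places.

Rachford–Rice: g(ψ) = Σ zᵢ(Kᵢ−1)/(1+ψ(Kᵢ−1)) = 0.
g(0) = ΣzᵢKᵢ − 1 = 0.140 and g(1) = 1 − Σzᵢ/Kᵢ = -0.046, so a root lies in (0, 1).
Newton iteration, ψ⁰ = 0.5:
  ψ = 0.500: g = 0.0688, g' = -0.156 → ψ = 0.942
  ψ = 0.942: g = -0.0260, g' = -0.324 → ψ = 0.862
  ψ = 0.862: g = -0.0025, g' = -0.266 → ψ = 0.853
  ψ = 0.853: g = -0.0000, g' = -0.260 → ψ = 0.852
Converged at ψ = 0.852.
Compositions from xᵢ = zᵢ/(1+ψ(Kᵢ−1)), yᵢ = Kᵢxᵢ:
  1: x = 0.116, y = 0.199
  2: x = 0.644, y = 0.714
  3: x = 0.240, y = 0.086

x_1 = 0.116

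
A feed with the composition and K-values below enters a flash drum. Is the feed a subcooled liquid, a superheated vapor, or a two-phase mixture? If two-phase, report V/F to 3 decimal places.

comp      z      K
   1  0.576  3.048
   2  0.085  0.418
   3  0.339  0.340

ΣzᵢKᵢ = 1.906; Σzᵢ/Kᵢ = 1.389.
Both exceed 1, so a two-phase solution exists.
Let ψ = V/F and solve Σ zᵢ(Kᵢ−1)/(1+ψ(Kᵢ−1)) = 0.
Iterate (Newton) starting at ψ = 0.5:
  ψ = 0.500: g = 0.1791, g' = -0.976 → ψ = 0.684
  ψ = 0.684: g = 0.0018, g' = -0.989 → ψ = 0.685
Converged at ψ = 0.685.

two-phase, V/F = 0.685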